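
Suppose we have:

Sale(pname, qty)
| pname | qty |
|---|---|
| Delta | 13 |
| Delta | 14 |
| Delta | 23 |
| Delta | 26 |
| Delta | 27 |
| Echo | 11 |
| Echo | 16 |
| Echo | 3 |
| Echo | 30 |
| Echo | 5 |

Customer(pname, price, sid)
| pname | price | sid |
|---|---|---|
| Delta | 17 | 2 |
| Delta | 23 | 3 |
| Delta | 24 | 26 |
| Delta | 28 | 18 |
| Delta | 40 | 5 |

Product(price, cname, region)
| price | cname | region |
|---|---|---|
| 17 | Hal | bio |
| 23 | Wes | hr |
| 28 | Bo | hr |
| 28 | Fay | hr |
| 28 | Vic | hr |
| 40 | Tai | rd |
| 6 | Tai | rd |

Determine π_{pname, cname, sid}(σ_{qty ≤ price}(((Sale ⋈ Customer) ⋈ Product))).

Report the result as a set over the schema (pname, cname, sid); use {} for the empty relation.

{(Delta, Bo, 18), (Delta, Fay, 18), (Delta, Hal, 2), (Delta, Tai, 5), (Delta, Vic, 18), (Delta, Wes, 3)}

Sale ⋈ Customer (natural join on pname): {(Delta, 13, 17, 2), (Delta, 13, 23, 3), (Delta, 13, 24, 26), (Delta, 13, 28, 18), (Delta, 13, 40, 5), (Delta, 14, 17, 2), (Delta, 14, 23, 3), (Delta, 14, 24, 26), (Delta, 14, 28, 18), (Delta, 14, 40, 5), (Delta, 23, 17, 2), (Delta, 23, 23, 3), (Delta, 23, 24, 26), (Delta, 23, 28, 18), (Delta, 23, 40, 5), (Delta, 26, 17, 2), (Delta, 26, 23, 3), (Delta, 26, 24, 26), (Delta, 26, 28, 18), (Delta, 26, 40, 5), (Delta, 27, 17, 2), (Delta, 27, 23, 3), (Delta, 27, 24, 26), (Delta, 27, 28, 18), (Delta, 27, 40, 5)}
(Sale ⋈ Customer) ⋈ Product (natural join on price): {(Delta, 13, 17, 2, Hal, bio), (Delta, 13, 23, 3, Wes, hr), (Delta, 13, 28, 18, Bo, hr), (Delta, 13, 28, 18, Fay, hr), (Delta, 13, 28, 18, Vic, hr), (Delta, 13, 40, 5, Tai, rd), (Delta, 14, 17, 2, Hal, bio), (Delta, 14, 23, 3, Wes, hr), (Delta, 14, 28, 18, Bo, hr), (Delta, 14, 28, 18, Fay, hr), (Delta, 14, 28, 18, Vic, hr), (Delta, 14, 40, 5, Tai, rd), (Delta, 23, 17, 2, Hal, bio), (Delta, 23, 23, 3, Wes, hr), (Delta, 23, 28, 18, Bo, hr), (Delta, 23, 28, 18, Fay, hr), (Delta, 23, 28, 18, Vic, hr), (Delta, 23, 40, 5, Tai, rd), (Delta, 26, 17, 2, Hal, bio), (Delta, 26, 23, 3, Wes, hr), (Delta, 26, 28, 18, Bo, hr), (Delta, 26, 28, 18, Fay, hr), (Delta, 26, 28, 18, Vic, hr), (Delta, 26, 40, 5, Tai, rd), (Delta, 27, 17, 2, Hal, bio), (Delta, 27, 23, 3, Wes, hr), (Delta, 27, 28, 18, Bo, hr), (Delta, 27, 28, 18, Fay, hr), (Delta, 27, 28, 18, Vic, hr), (Delta, 27, 40, 5, Tai, rd)}
Filtering on qty ≤ price leaves {(Delta, 13, 17, 2, Hal, bio), (Delta, 13, 23, 3, Wes, hr), (Delta, 13, 28, 18, Bo, hr), (Delta, 13, 28, 18, Fay, hr), (Delta, 13, 28, 18, Vic, hr), (Delta, 13, 40, 5, Tai, rd), (Delta, 14, 17, 2, Hal, bio), (Delta, 14, 23, 3, Wes, hr), (Delta, 14, 28, 18, Bo, hr), (Delta, 14, 28, 18, Fay, hr), (Delta, 14, 28, 18, Vic, hr), (Delta, 14, 40, 5, Tai, rd), (Delta, 23, 23, 3, Wes, hr), (Delta, 23, 28, 18, Bo, hr), (Delta, 23, 28, 18, Fay, hr), (Delta, 23, 28, 18, Vic, hr), (Delta, 23, 40, 5, Tai, rd), (Delta, 26, 28, 18, Bo, hr), (Delta, 26, 28, 18, Fay, hr), (Delta, 26, 28, 18, Vic, hr), (Delta, 26, 40, 5, Tai, rd), (Delta, 27, 28, 18, Bo, hr), (Delta, 27, 28, 18, Fay, hr), (Delta, 27, 28, 18, Vic, hr), (Delta, 27, 40, 5, Tai, rd)}.
Keep only column(s) pname, cname, sid (19 duplicate(s) eliminated): {(Delta, Bo, 18), (Delta, Fay, 18), (Delta, Hal, 2), (Delta, Tai, 5), (Delta, Vic, 18), (Delta, Wes, 3)}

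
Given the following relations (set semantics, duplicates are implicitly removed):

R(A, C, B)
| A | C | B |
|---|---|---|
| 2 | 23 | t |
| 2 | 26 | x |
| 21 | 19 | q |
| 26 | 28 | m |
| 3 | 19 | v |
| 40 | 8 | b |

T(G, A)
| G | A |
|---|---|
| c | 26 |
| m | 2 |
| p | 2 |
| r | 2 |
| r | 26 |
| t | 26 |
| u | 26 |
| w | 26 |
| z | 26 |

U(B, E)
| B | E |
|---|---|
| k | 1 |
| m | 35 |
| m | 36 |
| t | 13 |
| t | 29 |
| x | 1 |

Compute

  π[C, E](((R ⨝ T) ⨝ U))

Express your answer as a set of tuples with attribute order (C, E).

Joining R and T on A yields {(2, 23, t, m), (2, 23, t, p), (2, 23, t, r), (2, 26, x, m), (2, 26, x, p), (2, 26, x, r), (26, 28, m, c), (26, 28, m, r), (26, 28, m, t), (26, 28, m, u), (26, 28, m, w), (26, 28, m, z)}.
Joining (R ⨝ T) and U on B yields {(2, 23, t, m, 13), (2, 23, t, m, 29), (2, 23, t, p, 13), (2, 23, t, p, 29), (2, 23, t, r, 13), (2, 23, t, r, 29), (2, 26, x, m, 1), (2, 26, x, p, 1), (2, 26, x, r, 1), (26, 28, m, c, 35), (26, 28, m, c, 36), (26, 28, m, r, 35), (26, 28, m, r, 36), (26, 28, m, t, 35), (26, 28, m, t, 36), (26, 28, m, u, 35), (26, 28, m, u, 36), (26, 28, m, w, 35), (26, 28, m, w, 36), (26, 28, m, z, 35), (26, 28, m, z, 36)}.
Keep only column(s) C, E (16 duplicate(s) eliminated): {(23, 13), (23, 29), (26, 1), (28, 35), (28, 36)}

{(23, 13), (23, 29), (26, 1), (28, 35), (28, 36)}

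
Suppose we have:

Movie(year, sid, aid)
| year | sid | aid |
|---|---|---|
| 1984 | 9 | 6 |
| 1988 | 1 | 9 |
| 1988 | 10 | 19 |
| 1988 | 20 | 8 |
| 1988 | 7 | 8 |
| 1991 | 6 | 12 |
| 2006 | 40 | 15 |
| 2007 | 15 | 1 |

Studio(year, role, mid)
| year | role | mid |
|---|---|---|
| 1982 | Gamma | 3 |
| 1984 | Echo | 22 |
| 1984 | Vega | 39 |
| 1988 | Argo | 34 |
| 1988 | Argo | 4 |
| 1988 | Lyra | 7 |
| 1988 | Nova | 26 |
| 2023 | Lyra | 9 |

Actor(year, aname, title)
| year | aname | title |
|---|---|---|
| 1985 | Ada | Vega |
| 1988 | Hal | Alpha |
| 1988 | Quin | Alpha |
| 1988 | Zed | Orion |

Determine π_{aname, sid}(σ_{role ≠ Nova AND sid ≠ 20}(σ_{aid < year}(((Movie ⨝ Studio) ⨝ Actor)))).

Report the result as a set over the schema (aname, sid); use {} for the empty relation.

{(Hal, 1), (Hal, 10), (Hal, 7), (Quin, 1), (Quin, 10), (Quin, 7), (Zed, 1), (Zed, 10), (Zed, 7)}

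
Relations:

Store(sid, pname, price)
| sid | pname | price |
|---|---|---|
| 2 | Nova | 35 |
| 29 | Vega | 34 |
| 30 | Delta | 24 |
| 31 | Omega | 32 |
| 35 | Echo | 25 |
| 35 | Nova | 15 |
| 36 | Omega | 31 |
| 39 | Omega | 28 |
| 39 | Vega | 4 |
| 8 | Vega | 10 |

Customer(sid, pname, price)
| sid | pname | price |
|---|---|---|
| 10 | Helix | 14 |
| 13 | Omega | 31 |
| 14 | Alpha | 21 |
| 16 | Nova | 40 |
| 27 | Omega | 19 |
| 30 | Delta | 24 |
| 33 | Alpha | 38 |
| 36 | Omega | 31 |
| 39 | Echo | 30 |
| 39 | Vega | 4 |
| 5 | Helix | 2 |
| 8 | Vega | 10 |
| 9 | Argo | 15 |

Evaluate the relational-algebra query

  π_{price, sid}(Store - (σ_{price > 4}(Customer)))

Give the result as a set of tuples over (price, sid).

Apply σ_{price > 4}; surviving tuples: {(10, Helix, 14), (13, Omega, 31), (14, Alpha, 21), (16, Nova, 40), (27, Omega, 19), (30, Delta, 24), (33, Alpha, 38), (36, Omega, 31), (39, Echo, 30), (8, Vega, 10), (9, Argo, 15)}
Difference: {(2, Nova, 35), (29, Vega, 34), (30, Delta, 24), (31, Omega, 32), (35, Echo, 25), (35, Nova, 15), (36, Omega, 31), (39, Omega, 28), (39, Vega, 4), (8, Vega, 10)} with {(10, Helix, 14), (13, Omega, 31), (14, Alpha, 21), (16, Nova, 40), (27, Omega, 19), (30, Delta, 24), (33, Alpha, 38), (36, Omega, 31), (39, Echo, 30), (8, Vega, 10), (9, Argo, 15)} → {(2, Nova, 35), (29, Vega, 34), (31, Omega, 32), (35, Echo, 25), (35, Nova, 15), (39, Omega, 28), (39, Vega, 4)}
Keep only column(s) price, sid: {(15, 35), (25, 35), (28, 39), (32, 31), (34, 29), (35, 2), (4, 39)}

{(15, 35), (25, 35), (28, 39), (32, 31), (34, 29), (35, 2), (4, 39)}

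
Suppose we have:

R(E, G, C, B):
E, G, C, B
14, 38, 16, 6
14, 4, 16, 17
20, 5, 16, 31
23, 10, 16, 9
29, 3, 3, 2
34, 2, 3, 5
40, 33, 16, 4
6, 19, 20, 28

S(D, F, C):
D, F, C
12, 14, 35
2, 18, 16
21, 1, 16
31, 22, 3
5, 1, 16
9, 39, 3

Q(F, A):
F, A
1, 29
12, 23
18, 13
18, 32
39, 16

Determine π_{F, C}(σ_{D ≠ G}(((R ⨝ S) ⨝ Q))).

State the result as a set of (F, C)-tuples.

R ⋈ S (natural join on C): {(14, 38, 16, 6, 2, 18), (14, 38, 16, 6, 21, 1), (14, 38, 16, 6, 5, 1), (14, 4, 16, 17, 2, 18), (14, 4, 16, 17, 21, 1), (14, 4, 16, 17, 5, 1), (20, 5, 16, 31, 2, 18), (20, 5, 16, 31, 21, 1), (20, 5, 16, 31, 5, 1), (23, 10, 16, 9, 2, 18), (23, 10, 16, 9, 21, 1), (23, 10, 16, 9, 5, 1), (29, 3, 3, 2, 31, 22), (29, 3, 3, 2, 9, 39), (34, 2, 3, 5, 31, 22), (34, 2, 3, 5, 9, 39), (40, 33, 16, 4, 2, 18), (40, 33, 16, 4, 21, 1), (40, 33, 16, 4, 5, 1)}
(R ⨝ S) ⋈ Q (natural join on F): {(14, 38, 16, 6, 2, 18, 13), (14, 38, 16, 6, 2, 18, 32), (14, 38, 16, 6, 21, 1, 29), (14, 38, 16, 6, 5, 1, 29), (14, 4, 16, 17, 2, 18, 13), (14, 4, 16, 17, 2, 18, 32), (14, 4, 16, 17, 21, 1, 29), (14, 4, 16, 17, 5, 1, 29), (20, 5, 16, 31, 2, 18, 13), (20, 5, 16, 31, 2, 18, 32), (20, 5, 16, 31, 21, 1, 29), (20, 5, 16, 31, 5, 1, 29), (23, 10, 16, 9, 2, 18, 13), (23, 10, 16, 9, 2, 18, 32), (23, 10, 16, 9, 21, 1, 29), (23, 10, 16, 9, 5, 1, 29), (29, 3, 3, 2, 9, 39, 16), (34, 2, 3, 5, 9, 39, 16), (40, 33, 16, 4, 2, 18, 13), (40, 33, 16, 4, 2, 18, 32), (40, 33, 16, 4, 21, 1, 29), (40, 33, 16, 4, 5, 1, 29)}
Selection D ≠ G: {(14, 38, 16, 6, 2, 18, 13), (14, 38, 16, 6, 2, 18, 32), (14, 38, 16, 6, 21, 1, 29), (14, 38, 16, 6, 5, 1, 29), (14, 4, 16, 17, 2, 18, 13), (14, 4, 16, 17, 2, 18, 32), (14, 4, 16, 17, 21, 1, 29), (14, 4, 16, 17, 5, 1, 29), (20, 5, 16, 31, 2, 18, 13), (20, 5, 16, 31, 2, 18, 32), (20, 5, 16, 31, 21, 1, 29), (23, 10, 16, 9, 2, 18, 13), (23, 10, 16, 9, 2, 18, 32), (23, 10, 16, 9, 21, 1, 29), (23, 10, 16, 9, 5, 1, 29), (29, 3, 3, 2, 9, 39, 16), (34, 2, 3, 5, 9, 39, 16), (40, 33, 16, 4, 2, 18, 13), (40, 33, 16, 4, 2, 18, 32), (40, 33, 16, 4, 21, 1, 29), (40, 33, 16, 4, 5, 1, 29)}
Keep only column(s) F, C (18 duplicate(s) eliminated): {(1, 16), (18, 16), (39, 3)}

{(1, 16), (18, 16), (39, 3)}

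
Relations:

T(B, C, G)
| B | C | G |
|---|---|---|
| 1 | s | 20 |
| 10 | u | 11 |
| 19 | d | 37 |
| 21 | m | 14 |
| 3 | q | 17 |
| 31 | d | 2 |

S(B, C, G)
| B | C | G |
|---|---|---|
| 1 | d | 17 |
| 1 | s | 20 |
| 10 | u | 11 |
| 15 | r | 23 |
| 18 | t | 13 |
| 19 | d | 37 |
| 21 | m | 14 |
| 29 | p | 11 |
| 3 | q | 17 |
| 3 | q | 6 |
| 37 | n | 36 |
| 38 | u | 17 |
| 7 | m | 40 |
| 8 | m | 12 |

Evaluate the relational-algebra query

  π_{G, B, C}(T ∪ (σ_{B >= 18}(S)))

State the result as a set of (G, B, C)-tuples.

Apply σ_{B >= 18}; surviving tuples: {(18, t, 13), (19, d, 37), (21, m, 14), (29, p, 11), (37, n, 36), (38, u, 17)}
Set union of the two operands is {(1, s, 20), (10, u, 11), (18, t, 13), (19, d, 37), (21, m, 14), (29, p, 11), (3, q, 17), (31, d, 2), (37, n, 36), (38, u, 17)}.
π[G, B, C]: project onto (G, B, C) → {(11, 10, u), (11, 29, p), (13, 18, t), (14, 21, m), (17, 3, q), (17, 38, u), (2, 31, d), (20, 1, s), (36, 37, n), (37, 19, d)}

{(11, 10, u), (11, 29, p), (13, 18, t), (14, 21, m), (17, 3, q), (17, 38, u), (2, 31, d), (20, 1, s), (36, 37, n), (37, 19, d)}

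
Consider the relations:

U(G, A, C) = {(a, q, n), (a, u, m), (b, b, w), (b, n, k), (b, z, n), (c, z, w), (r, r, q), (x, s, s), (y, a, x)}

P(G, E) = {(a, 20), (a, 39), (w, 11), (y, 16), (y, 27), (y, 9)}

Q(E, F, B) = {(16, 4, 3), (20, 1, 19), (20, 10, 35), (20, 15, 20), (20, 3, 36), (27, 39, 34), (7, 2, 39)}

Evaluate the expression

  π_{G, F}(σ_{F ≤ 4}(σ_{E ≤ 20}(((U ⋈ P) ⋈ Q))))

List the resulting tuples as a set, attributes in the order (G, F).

{(a, 1), (a, 3), (y, 4)}

Natural join on G: {(a, q, n, 20), (a, q, n, 39), (a, u, m, 20), (a, u, m, 39), (y, a, x, 16), (y, a, x, 27), (y, a, x, 9)}
Natural join on E: {(a, q, n, 20, 1, 19), (a, q, n, 20, 10, 35), (a, q, n, 20, 15, 20), (a, q, n, 20, 3, 36), (a, u, m, 20, 1, 19), (a, u, m, 20, 10, 35), (a, u, m, 20, 15, 20), (a, u, m, 20, 3, 36), (y, a, x, 16, 4, 3), (y, a, x, 27, 39, 34)}
Selection E ≤ 20: {(a, q, n, 20, 1, 19), (a, q, n, 20, 10, 35), (a, q, n, 20, 15, 20), (a, q, n, 20, 3, 36), (a, u, m, 20, 1, 19), (a, u, m, 20, 10, 35), (a, u, m, 20, 15, 20), (a, u, m, 20, 3, 36), (y, a, x, 16, 4, 3)}
Selection F ≤ 4: {(a, q, n, 20, 1, 19), (a, q, n, 20, 3, 36), (a, u, m, 20, 1, 19), (a, u, m, 20, 3, 36), (y, a, x, 16, 4, 3)}
π[G, F]: project onto (G, F) (2 duplicate(s) eliminated) → {(a, 1), (a, 3), (y, 4)}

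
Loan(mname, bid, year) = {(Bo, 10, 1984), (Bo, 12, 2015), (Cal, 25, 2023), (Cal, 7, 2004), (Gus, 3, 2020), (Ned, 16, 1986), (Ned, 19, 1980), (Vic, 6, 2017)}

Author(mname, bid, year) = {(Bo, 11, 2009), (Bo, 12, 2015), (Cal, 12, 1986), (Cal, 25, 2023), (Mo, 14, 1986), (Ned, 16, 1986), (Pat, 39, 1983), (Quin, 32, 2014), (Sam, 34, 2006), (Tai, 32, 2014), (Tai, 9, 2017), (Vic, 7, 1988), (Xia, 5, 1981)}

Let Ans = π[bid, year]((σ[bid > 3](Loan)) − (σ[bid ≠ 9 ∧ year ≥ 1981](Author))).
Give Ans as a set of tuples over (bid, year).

{(10, 1984), (19, 1980), (6, 2017), (7, 2004)}

Apply σ_{bid > 3}; surviving tuples: {(Bo, 10, 1984), (Bo, 12, 2015), (Cal, 25, 2023), (Cal, 7, 2004), (Ned, 16, 1986), (Ned, 19, 1980), (Vic, 6, 2017)}
Apply σ_{bid ≠ 9 ∧ year ≥ 1981}; surviving tuples: {(Bo, 11, 2009), (Bo, 12, 2015), (Cal, 12, 1986), (Cal, 25, 2023), (Mo, 14, 1986), (Ned, 16, 1986), (Pat, 39, 1983), (Quin, 32, 2014), (Sam, 34, 2006), (Tai, 32, 2014), (Vic, 7, 1988), (Xia, 5, 1981)}
Difference: {(Bo, 10, 1984), (Bo, 12, 2015), (Cal, 25, 2023), (Cal, 7, 2004), (Ned, 16, 1986), (Ned, 19, 1980), (Vic, 6, 2017)} with {(Bo, 11, 2009), (Bo, 12, 2015), (Cal, 12, 1986), (Cal, 25, 2023), (Mo, 14, 1986), (Ned, 16, 1986), (Pat, 39, 1983), (Quin, 32, 2014), (Sam, 34, 2006), (Tai, 32, 2014), (Vic, 7, 1988), (Xia, 5, 1981)} → {(Bo, 10, 1984), (Cal, 7, 2004), (Ned, 19, 1980), (Vic, 6, 2017)}
Projecting to bid, year: {(10, 1984), (19, 1980), (6, 2017), (7, 2004)}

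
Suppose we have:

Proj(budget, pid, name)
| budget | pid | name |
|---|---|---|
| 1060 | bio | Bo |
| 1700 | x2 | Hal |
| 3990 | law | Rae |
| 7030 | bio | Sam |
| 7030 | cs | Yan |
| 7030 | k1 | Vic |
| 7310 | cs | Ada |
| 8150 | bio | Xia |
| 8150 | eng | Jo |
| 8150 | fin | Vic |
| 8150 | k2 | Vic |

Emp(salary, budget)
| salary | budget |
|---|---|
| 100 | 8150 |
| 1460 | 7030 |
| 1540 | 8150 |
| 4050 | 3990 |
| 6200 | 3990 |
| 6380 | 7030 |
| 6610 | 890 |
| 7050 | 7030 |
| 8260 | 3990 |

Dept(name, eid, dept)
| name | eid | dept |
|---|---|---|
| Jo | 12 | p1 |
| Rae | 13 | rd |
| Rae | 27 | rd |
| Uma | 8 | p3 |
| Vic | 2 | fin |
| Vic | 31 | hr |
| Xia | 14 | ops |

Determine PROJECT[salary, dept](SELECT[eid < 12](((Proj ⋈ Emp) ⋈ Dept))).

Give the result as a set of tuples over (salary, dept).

Natural join on budget: {(3990, law, Rae, 4050), (3990, law, Rae, 6200), (3990, law, Rae, 8260), (7030, bio, Sam, 1460), (7030, bio, Sam, 6380), (7030, bio, Sam, 7050), (7030, cs, Yan, 1460), (7030, cs, Yan, 6380), (7030, cs, Yan, 7050), (7030, k1, Vic, 1460), (7030, k1, Vic, 6380), (7030, k1, Vic, 7050), (8150, bio, Xia, 100), (8150, bio, Xia, 1540), (8150, eng, Jo, 100), (8150, eng, Jo, 1540), (8150, fin, Vic, 100), (8150, fin, Vic, 1540), (8150, k2, Vic, 100), (8150, k2, Vic, 1540)}
Natural join on name: {(3990, law, Rae, 4050, 13, rd), (3990, law, Rae, 4050, 27, rd), (3990, law, Rae, 6200, 13, rd), (3990, law, Rae, 6200, 27, rd), (3990, law, Rae, 8260, 13, rd), (3990, law, Rae, 8260, 27, rd), (7030, k1, Vic, 1460, 2, fin), (7030, k1, Vic, 1460, 31, hr), (7030, k1, Vic, 6380, 2, fin), (7030, k1, Vic, 6380, 31, hr), (7030, k1, Vic, 7050, 2, fin), (7030, k1, Vic, 7050, 31, hr), (8150, bio, Xia, 100, 14, ops), (8150, bio, Xia, 1540, 14, ops), (8150, eng, Jo, 100, 12, p1), (8150, eng, Jo, 1540, 12, p1), (8150, fin, Vic, 100, 2, fin), (8150, fin, Vic, 100, 31, hr), (8150, fin, Vic, 1540, 2, fin), (8150, fin, Vic, 1540, 31, hr), (8150, k2, Vic, 100, 2, fin), (8150, k2, Vic, 100, 31, hr), (8150, k2, Vic, 1540, 2, fin), (8150, k2, Vic, 1540, 31, hr)}
σ[eid < 12]: keep tuples satisfying eid < 12 → {(7030, k1, Vic, 1460, 2, fin), (7030, k1, Vic, 6380, 2, fin), (7030, k1, Vic, 7050, 2, fin), (8150, fin, Vic, 100, 2, fin), (8150, fin, Vic, 1540, 2, fin), (8150, k2, Vic, 100, 2, fin), (8150, k2, Vic, 1540, 2, fin)}
Keep only column(s) salary, dept (2 duplicate(s) eliminated): {(100, fin), (1460, fin), (1540, fin), (6380, fin), (7050, fin)}

{(100, fin), (1460, fin), (1540, fin), (6380, fin), (7050, fin)}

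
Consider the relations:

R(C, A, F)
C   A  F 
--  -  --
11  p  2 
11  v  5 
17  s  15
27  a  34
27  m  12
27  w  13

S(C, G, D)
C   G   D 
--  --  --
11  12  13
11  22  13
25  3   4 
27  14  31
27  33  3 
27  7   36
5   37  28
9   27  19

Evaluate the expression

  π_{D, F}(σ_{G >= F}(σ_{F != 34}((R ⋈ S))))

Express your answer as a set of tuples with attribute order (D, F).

{(13, 2), (13, 5), (3, 12), (3, 13), (31, 12), (31, 13)}

R ⋈ S (natural join on C): {(11, p, 2, 12, 13), (11, p, 2, 22, 13), (11, v, 5, 12, 13), (11, v, 5, 22, 13), (27, a, 34, 14, 31), (27, a, 34, 33, 3), (27, a, 34, 7, 36), (27, m, 12, 14, 31), (27, m, 12, 33, 3), (27, m, 12, 7, 36), (27, w, 13, 14, 31), (27, w, 13, 33, 3), (27, w, 13, 7, 36)}
σ[F != 34]: keep tuples satisfying F != 34 → {(11, p, 2, 12, 13), (11, p, 2, 22, 13), (11, v, 5, 12, 13), (11, v, 5, 22, 13), (27, m, 12, 14, 31), (27, m, 12, 33, 3), (27, m, 12, 7, 36), (27, w, 13, 14, 31), (27, w, 13, 33, 3), (27, w, 13, 7, 36)}
σ[G >= F]: keep tuples satisfying G >= F → {(11, p, 2, 12, 13), (11, p, 2, 22, 13), (11, v, 5, 12, 13), (11, v, 5, 22, 13), (27, m, 12, 14, 31), (27, m, 12, 33, 3), (27, w, 13, 14, 31), (27, w, 13, 33, 3)}
Keep only column(s) D, F (2 duplicate(s) eliminated): {(13, 2), (13, 5), (3, 12), (3, 13), (31, 12), (31, 13)}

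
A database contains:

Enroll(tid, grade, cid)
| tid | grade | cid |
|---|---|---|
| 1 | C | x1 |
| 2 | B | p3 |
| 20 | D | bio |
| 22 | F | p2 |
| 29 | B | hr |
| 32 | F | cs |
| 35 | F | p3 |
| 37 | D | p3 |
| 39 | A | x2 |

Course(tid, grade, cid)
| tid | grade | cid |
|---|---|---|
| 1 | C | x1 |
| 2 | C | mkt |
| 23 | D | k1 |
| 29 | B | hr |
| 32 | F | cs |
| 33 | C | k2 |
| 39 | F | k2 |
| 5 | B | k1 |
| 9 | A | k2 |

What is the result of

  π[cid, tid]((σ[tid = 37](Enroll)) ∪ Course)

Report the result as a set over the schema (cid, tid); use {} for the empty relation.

Filtering on tid = 37 leaves {(37, D, p3)}.
Set union of the two operands is {(1, C, x1), (2, C, mkt), (23, D, k1), (29, B, hr), (32, F, cs), (33, C, k2), (37, D, p3), (39, F, k2), (5, B, k1), (9, A, k2)}.
π_{cid, tid} gives {(cs, 32), (hr, 29), (k1, 23), (k1, 5), (k2, 33), (k2, 39), (k2, 9), (mkt, 2), (p3, 37), (x1, 1)}.

{(cs, 32), (hr, 29), (k1, 23), (k1, 5), (k2, 33), (k2, 39), (k2, 9), (mkt, 2), (p3, 37), (x1, 1)}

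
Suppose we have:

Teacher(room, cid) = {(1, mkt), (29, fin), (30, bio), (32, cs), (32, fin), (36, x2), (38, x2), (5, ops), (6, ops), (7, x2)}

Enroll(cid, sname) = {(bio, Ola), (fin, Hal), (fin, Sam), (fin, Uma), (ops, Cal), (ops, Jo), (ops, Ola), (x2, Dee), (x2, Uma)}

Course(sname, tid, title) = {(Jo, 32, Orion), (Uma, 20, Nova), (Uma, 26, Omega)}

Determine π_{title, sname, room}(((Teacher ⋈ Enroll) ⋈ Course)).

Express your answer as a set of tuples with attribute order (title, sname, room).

Natural join on cid: {(29, fin, Hal), (29, fin, Sam), (29, fin, Uma), (30, bio, Ola), (32, fin, Hal), (32, fin, Sam), (32, fin, Uma), (36, x2, Dee), (36, x2, Uma), (38, x2, Dee), (38, x2, Uma), (5, ops, Cal), (5, ops, Jo), (5, ops, Ola), (6, ops, Cal), (6, ops, Jo), (6, ops, Ola), (7, x2, Dee), (7, x2, Uma)}
Natural join on sname: {(29, fin, Uma, 20, Nova), (29, fin, Uma, 26, Omega), (32, fin, Uma, 20, Nova), (32, fin, Uma, 26, Omega), (36, x2, Uma, 20, Nova), (36, x2, Uma, 26, Omega), (38, x2, Uma, 20, Nova), (38, x2, Uma, 26, Omega), (5, ops, Jo, 32, Orion), (6, ops, Jo, 32, Orion), (7, x2, Uma, 20, Nova), (7, x2, Uma, 26, Omega)}
π_{title, sname, room} gives {(Nova, Uma, 29), (Nova, Uma, 32), (Nova, Uma, 36), (Nova, Uma, 38), (Nova, Uma, 7), (Omega, Uma, 29), (Omega, Uma, 32), (Omega, Uma, 36), (Omega, Uma, 38), (Omega, Uma, 7), (Orion, Jo, 5), (Orion, Jo, 6)}.

{(Nova, Uma, 29), (Nova, Uma, 32), (Nova, Uma, 36), (Nova, Uma, 38), (Nova, Uma, 7), (Omega, Uma, 29), (Omega, Uma, 32), (Omega, Uma, 36), (Omega, Uma, 38), (Omega, Uma, 7), (Orion, Jo, 5), (Orion, Jo, 6)}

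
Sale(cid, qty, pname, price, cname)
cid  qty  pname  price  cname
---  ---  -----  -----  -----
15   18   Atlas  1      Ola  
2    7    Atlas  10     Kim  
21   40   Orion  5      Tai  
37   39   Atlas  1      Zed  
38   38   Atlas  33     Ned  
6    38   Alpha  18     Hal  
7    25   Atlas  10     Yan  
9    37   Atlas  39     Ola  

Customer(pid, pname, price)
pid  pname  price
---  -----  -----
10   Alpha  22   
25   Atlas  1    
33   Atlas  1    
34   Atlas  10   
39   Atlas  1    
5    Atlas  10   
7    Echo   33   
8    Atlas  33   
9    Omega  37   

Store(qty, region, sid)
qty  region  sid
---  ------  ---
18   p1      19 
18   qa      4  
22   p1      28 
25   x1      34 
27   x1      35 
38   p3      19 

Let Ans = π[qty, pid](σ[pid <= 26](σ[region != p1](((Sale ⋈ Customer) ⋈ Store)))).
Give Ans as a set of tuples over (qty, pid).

{(18, 25), (25, 5), (38, 8)}

Joining Sale and Customer on pname, price yields {(15, 18, Atlas, 1, Ola, 25), (15, 18, Atlas, 1, Ola, 33), (15, 18, Atlas, 1, Ola, 39), (2, 7, Atlas, 10, Kim, 34), (2, 7, Atlas, 10, Kim, 5), (37, 39, Atlas, 1, Zed, 25), (37, 39, Atlas, 1, Zed, 33), (37, 39, Atlas, 1, Zed, 39), (38, 38, Atlas, 33, Ned, 8), (7, 25, Atlas, 10, Yan, 34), (7, 25, Atlas, 10, Yan, 5)}.
Joining (Sale ⋈ Customer) and Store on qty yields {(15, 18, Atlas, 1, Ola, 25, p1, 19), (15, 18, Atlas, 1, Ola, 25, qa, 4), (15, 18, Atlas, 1, Ola, 33, p1, 19), (15, 18, Atlas, 1, Ola, 33, qa, 4), (15, 18, Atlas, 1, Ola, 39, p1, 19), (15, 18, Atlas, 1, Ola, 39, qa, 4), (38, 38, Atlas, 33, Ned, 8, p3, 19), (7, 25, Atlas, 10, Yan, 34, x1, 34), (7, 25, Atlas, 10, Yan, 5, x1, 34)}.
σ[region != p1]: keep tuples satisfying region != p1 → {(15, 18, Atlas, 1, Ola, 25, qa, 4), (15, 18, Atlas, 1, Ola, 33, qa, 4), (15, 18, Atlas, 1, Ola, 39, qa, 4), (38, 38, Atlas, 33, Ned, 8, p3, 19), (7, 25, Atlas, 10, Yan, 34, x1, 34), (7, 25, Atlas, 10, Yan, 5, x1, 34)}
σ[pid <= 26]: keep tuples satisfying pid <= 26 → {(15, 18, Atlas, 1, Ola, 25, qa, 4), (38, 38, Atlas, 33, Ned, 8, p3, 19), (7, 25, Atlas, 10, Yan, 5, x1, 34)}
π[qty, pid]: project onto (qty, pid) → {(18, 25), (25, 5), (38, 8)}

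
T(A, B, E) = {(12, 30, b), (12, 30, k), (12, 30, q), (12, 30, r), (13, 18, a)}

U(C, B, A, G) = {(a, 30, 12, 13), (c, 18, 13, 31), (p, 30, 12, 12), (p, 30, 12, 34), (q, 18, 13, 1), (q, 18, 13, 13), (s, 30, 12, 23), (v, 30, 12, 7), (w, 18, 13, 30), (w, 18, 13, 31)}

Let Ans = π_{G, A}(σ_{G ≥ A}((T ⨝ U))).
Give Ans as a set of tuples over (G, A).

Joining T and U on A, B yields {(12, 30, b, a, 13), (12, 30, b, p, 12), (12, 30, b, p, 34), (12, 30, b, s, 23), (12, 30, b, v, 7), (12, 30, k, a, 13), (12, 30, k, p, 12), (12, 30, k, p, 34), (12, 30, k, s, 23), (12, 30, k, v, 7), (12, 30, q, a, 13), (12, 30, q, p, 12), (12, 30, q, p, 34), (12, 30, q, s, 23), (12, 30, q, v, 7), (12, 30, r, a, 13), (12, 30, r, p, 12), (12, 30, r, p, 34), (12, 30, r, s, 23), (12, 30, r, v, 7), (13, 18, a, c, 31), (13, 18, a, q, 1), (13, 18, a, q, 13), (13, 18, a, w, 30), (13, 18, a, w, 31)}.
Filtering on G ≥ A leaves {(12, 30, b, a, 13), (12, 30, b, p, 12), (12, 30, b, p, 34), (12, 30, b, s, 23), (12, 30, k, a, 13), (12, 30, k, p, 12), (12, 30, k, p, 34), (12, 30, k, s, 23), (12, 30, q, a, 13), (12, 30, q, p, 12), (12, 30, q, p, 34), (12, 30, q, s, 23), (12, 30, r, a, 13), (12, 30, r, p, 12), (12, 30, r, p, 34), (12, 30, r, s, 23), (13, 18, a, c, 31), (13, 18, a, q, 13), (13, 18, a, w, 30), (13, 18, a, w, 31)}.
Keep only column(s) G, A (13 duplicate(s) eliminated): {(12, 12), (13, 12), (13, 13), (23, 12), (30, 13), (31, 13), (34, 12)}

{(12, 12), (13, 12), (13, 13), (23, 12), (30, 13), (31, 13), (34, 12)}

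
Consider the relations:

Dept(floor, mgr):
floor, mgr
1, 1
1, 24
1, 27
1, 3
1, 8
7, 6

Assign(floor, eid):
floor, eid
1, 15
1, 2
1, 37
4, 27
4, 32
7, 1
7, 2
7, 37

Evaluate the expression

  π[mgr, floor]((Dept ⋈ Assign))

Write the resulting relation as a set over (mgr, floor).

Joining Dept and Assign on floor yields {(1, 1, 15), (1, 1, 2), (1, 1, 37), (1, 24, 15), (1, 24, 2), (1, 24, 37), (1, 27, 15), (1, 27, 2), (1, 27, 37), (1, 3, 15), (1, 3, 2), (1, 3, 37), (1, 8, 15), (1, 8, 2), (1, 8, 37), (7, 6, 1), (7, 6, 2), (7, 6, 37)}.
Projecting to mgr, floor (12 duplicate(s) eliminated): {(1, 1), (24, 1), (27, 1), (3, 1), (6, 7), (8, 1)}

{(1, 1), (24, 1), (27, 1), (3, 1), (6, 7), (8, 1)}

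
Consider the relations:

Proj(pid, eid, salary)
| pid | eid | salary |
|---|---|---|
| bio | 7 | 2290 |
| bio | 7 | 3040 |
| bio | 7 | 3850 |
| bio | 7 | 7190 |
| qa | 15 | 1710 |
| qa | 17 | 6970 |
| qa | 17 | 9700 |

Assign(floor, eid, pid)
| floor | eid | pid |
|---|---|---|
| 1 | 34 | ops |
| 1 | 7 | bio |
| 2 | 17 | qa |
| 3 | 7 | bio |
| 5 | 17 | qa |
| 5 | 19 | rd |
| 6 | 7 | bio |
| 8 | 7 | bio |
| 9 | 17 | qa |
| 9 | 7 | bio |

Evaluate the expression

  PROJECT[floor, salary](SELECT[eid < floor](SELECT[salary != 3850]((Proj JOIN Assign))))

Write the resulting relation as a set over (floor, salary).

Proj ⋈ Assign (natural join on pid, eid): {(bio, 7, 2290, 1), (bio, 7, 2290, 3), (bio, 7, 2290, 6), (bio, 7, 2290, 8), (bio, 7, 2290, 9), (bio, 7, 3040, 1), (bio, 7, 3040, 3), (bio, 7, 3040, 6), (bio, 7, 3040, 8), (bio, 7, 3040, 9), (bio, 7, 3850, 1), (bio, 7, 3850, 3), (bio, 7, 3850, 6), (bio, 7, 3850, 8), (bio, 7, 3850, 9), (bio, 7, 7190, 1), (bio, 7, 7190, 3), (bio, 7, 7190, 6), (bio, 7, 7190, 8), (bio, 7, 7190, 9), (qa, 17, 6970, 2), (qa, 17, 6970, 5), (qa, 17, 6970, 9), (qa, 17, 9700, 2), (qa, 17, 9700, 5), (qa, 17, 9700, 9)}
Selection salary != 3850: {(bio, 7, 2290, 1), (bio, 7, 2290, 3), (bio, 7, 2290, 6), (bio, 7, 2290, 8), (bio, 7, 2290, 9), (bio, 7, 3040, 1), (bio, 7, 3040, 3), (bio, 7, 3040, 6), (bio, 7, 3040, 8), (bio, 7, 3040, 9), (bio, 7, 7190, 1), (bio, 7, 7190, 3), (bio, 7, 7190, 6), (bio, 7, 7190, 8), (bio, 7, 7190, 9), (qa, 17, 6970, 2), (qa, 17, 6970, 5), (qa, 17, 6970, 9), (qa, 17, 9700, 2), (qa, 17, 9700, 5), (qa, 17, 9700, 9)}
Selection eid < floor: {(bio, 7, 2290, 8), (bio, 7, 2290, 9), (bio, 7, 3040, 8), (bio, 7, 3040, 9), (bio, 7, 7190, 8), (bio, 7, 7190, 9)}
Keep only column(s) floor, salary: {(8, 2290), (8, 3040), (8, 7190), (9, 2290), (9, 3040), (9, 7190)}

{(8, 2290), (8, 3040), (8, 7190), (9, 2290), (9, 3040), (9, 7190)}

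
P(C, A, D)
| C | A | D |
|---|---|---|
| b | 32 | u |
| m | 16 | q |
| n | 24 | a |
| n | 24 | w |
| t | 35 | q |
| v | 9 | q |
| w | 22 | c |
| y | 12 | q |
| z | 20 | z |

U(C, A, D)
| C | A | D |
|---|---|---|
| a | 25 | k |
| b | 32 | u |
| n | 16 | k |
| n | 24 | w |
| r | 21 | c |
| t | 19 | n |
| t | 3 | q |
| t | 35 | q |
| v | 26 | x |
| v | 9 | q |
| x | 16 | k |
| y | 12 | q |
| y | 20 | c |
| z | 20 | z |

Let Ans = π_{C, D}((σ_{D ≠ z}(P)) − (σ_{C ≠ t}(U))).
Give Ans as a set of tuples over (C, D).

{(m, q), (n, a), (t, q), (w, c)}

σ[D ≠ z]: keep tuples satisfying D ≠ z → {(b, 32, u), (m, 16, q), (n, 24, a), (n, 24, w), (t, 35, q), (v, 9, q), (w, 22, c), (y, 12, q)}
σ[C ≠ t]: keep tuples satisfying C ≠ t → {(a, 25, k), (b, 32, u), (n, 16, k), (n, 24, w), (r, 21, c), (v, 26, x), (v, 9, q), (x, 16, k), (y, 12, q), (y, 20, c), (z, 20, z)}
Difference: {(b, 32, u), (m, 16, q), (n, 24, a), (n, 24, w), (t, 35, q), (v, 9, q), (w, 22, c), (y, 12, q)} with {(a, 25, k), (b, 32, u), (n, 16, k), (n, 24, w), (r, 21, c), (v, 26, x), (v, 9, q), (x, 16, k), (y, 12, q), (y, 20, c), (z, 20, z)} → {(m, 16, q), (n, 24, a), (t, 35, q), (w, 22, c)}
Projecting to C, D: {(m, q), (n, a), (t, q), (w, c)}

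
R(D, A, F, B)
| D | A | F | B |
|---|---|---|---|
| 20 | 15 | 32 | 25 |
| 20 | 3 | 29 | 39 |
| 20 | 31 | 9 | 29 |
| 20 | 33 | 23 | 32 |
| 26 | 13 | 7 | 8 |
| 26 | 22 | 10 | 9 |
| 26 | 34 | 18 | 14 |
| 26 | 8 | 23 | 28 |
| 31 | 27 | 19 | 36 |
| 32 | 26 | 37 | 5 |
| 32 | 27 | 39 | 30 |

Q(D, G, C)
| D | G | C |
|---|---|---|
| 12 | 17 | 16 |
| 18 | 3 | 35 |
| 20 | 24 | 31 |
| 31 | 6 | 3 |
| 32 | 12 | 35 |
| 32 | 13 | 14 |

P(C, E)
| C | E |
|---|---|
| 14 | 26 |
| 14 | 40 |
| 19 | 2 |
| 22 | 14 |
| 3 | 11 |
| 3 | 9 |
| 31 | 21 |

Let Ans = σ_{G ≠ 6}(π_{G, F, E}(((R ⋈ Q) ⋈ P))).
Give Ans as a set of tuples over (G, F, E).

{(13, 37, 26), (13, 37, 40), (13, 39, 26), (13, 39, 40), (24, 23, 21), (24, 29, 21), (24, 32, 21), (24, 9, 21)}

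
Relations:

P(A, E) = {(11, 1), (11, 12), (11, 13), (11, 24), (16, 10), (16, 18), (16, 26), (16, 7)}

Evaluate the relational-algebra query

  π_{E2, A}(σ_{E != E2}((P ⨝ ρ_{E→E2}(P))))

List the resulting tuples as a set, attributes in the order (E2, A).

{(1, 11), (10, 16), (12, 11), (13, 11), (18, 16), (24, 11), (26, 16), (7, 16)}

ρ[E→E2]: schema becomes (A, E2); tuples unchanged.
P ⋈ ρ_{E→E2}(P) (natural join on A): {(11, 1, 1), (11, 1, 12), (11, 1, 13), (11, 1, 24), (11, 12, 1), (11, 12, 12), (11, 12, 13), (11, 12, 24), (11, 13, 1), (11, 13, 12), (11, 13, 13), (11, 13, 24), (11, 24, 1), (11, 24, 12), (11, 24, 13), (11, 24, 24), (16, 10, 10), (16, 10, 18), (16, 10, 26), (16, 10, 7), (16, 18, 10), (16, 18, 18), (16, 18, 26), (16, 18, 7), (16, 26, 10), (16, 26, 18), (16, 26, 26), (16, 26, 7), (16, 7, 10), (16, 7, 18), (16, 7, 26), (16, 7, 7)}
Selection E != E2: {(11, 1, 12), (11, 1, 13), (11, 1, 24), (11, 12, 1), (11, 12, 13), (11, 12, 24), (11, 13, 1), (11, 13, 12), (11, 13, 24), (11, 24, 1), (11, 24, 12), (11, 24, 13), (16, 10, 18), (16, 10, 26), (16, 10, 7), (16, 18, 10), (16, 18, 26), (16, 18, 7), (16, 26, 10), (16, 26, 18), (16, 26, 7), (16, 7, 10), (16, 7, 18), (16, 7, 26)}
Projecting to E2, A (16 duplicate(s) eliminated): {(1, 11), (10, 16), (12, 11), (13, 11), (18, 16), (24, 11), (26, 16), (7, 16)}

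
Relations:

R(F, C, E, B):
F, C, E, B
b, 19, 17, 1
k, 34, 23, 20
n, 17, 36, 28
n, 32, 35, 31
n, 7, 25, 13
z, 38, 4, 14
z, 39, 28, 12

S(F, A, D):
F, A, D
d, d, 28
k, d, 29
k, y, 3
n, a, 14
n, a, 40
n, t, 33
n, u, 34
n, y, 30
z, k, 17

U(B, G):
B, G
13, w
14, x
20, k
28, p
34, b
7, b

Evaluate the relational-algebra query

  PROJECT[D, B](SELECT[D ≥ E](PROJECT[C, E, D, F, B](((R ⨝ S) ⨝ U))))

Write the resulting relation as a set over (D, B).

Natural join on F: {(k, 34, 23, 20, d, 29), (k, 34, 23, 20, y, 3), (n, 17, 36, 28, a, 14), (n, 17, 36, 28, a, 40), (n, 17, 36, 28, t, 33), (n, 17, 36, 28, u, 34), (n, 17, 36, 28, y, 30), (n, 32, 35, 31, a, 14), (n, 32, 35, 31, a, 40), (n, 32, 35, 31, t, 33), (n, 32, 35, 31, u, 34), (n, 32, 35, 31, y, 30), (n, 7, 25, 13, a, 14), (n, 7, 25, 13, a, 40), (n, 7, 25, 13, t, 33), (n, 7, 25, 13, u, 34), (n, 7, 25, 13, y, 30), (z, 38, 4, 14, k, 17), (z, 39, 28, 12, k, 17)}
Natural join on B: {(k, 34, 23, 20, d, 29, k), (k, 34, 23, 20, y, 3, k), (n, 17, 36, 28, a, 14, p), (n, 17, 36, 28, a, 40, p), (n, 17, 36, 28, t, 33, p), (n, 17, 36, 28, u, 34, p), (n, 17, 36, 28, y, 30, p), (n, 7, 25, 13, a, 14, w), (n, 7, 25, 13, a, 40, w), (n, 7, 25, 13, t, 33, w), (n, 7, 25, 13, u, 34, w), (n, 7, 25, 13, y, 30, w), (z, 38, 4, 14, k, 17, x)}
π[C, E, D, F, B]: project onto (C, E, D, F, B) → {(17, 36, 14, n, 28), (17, 36, 30, n, 28), (17, 36, 33, n, 28), (17, 36, 34, n, 28), (17, 36, 40, n, 28), (34, 23, 29, k, 20), (34, 23, 3, k, 20), (38, 4, 17, z, 14), (7, 25, 14, n, 13), (7, 25, 30, n, 13), (7, 25, 33, n, 13), (7, 25, 34, n, 13), (7, 25, 40, n, 13)}
Selection D ≥ E: {(17, 36, 40, n, 28), (34, 23, 29, k, 20), (38, 4, 17, z, 14), (7, 25, 30, n, 13), (7, 25, 33, n, 13), (7, 25, 34, n, 13), (7, 25, 40, n, 13)}
π[D, B]: project onto (D, B) → {(17, 14), (29, 20), (30, 13), (33, 13), (34, 13), (40, 13), (40, 28)}

{(17, 14), (29, 20), (30, 13), (33, 13), (34, 13), (40, 13), (40, 28)}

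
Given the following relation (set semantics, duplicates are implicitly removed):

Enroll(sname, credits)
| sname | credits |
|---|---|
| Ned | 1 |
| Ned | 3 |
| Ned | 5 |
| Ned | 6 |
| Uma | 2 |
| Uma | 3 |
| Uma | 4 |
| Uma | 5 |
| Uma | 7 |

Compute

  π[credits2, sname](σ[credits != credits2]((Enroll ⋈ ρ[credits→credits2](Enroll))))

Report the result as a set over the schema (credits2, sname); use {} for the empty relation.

{(1, Ned), (2, Uma), (3, Ned), (3, Uma), (4, Uma), (5, Ned), (5, Uma), (6, Ned), (7, Uma)}

ρ[credits→credits2]: schema becomes (sname, credits2); tuples unchanged.
Natural join on sname: {(Ned, 1, 1), (Ned, 1, 3), (Ned, 1, 5), (Ned, 1, 6), (Ned, 3, 1), (Ned, 3, 3), (Ned, 3, 5), (Ned, 3, 6), (Ned, 5, 1), (Ned, 5, 3), (Ned, 5, 5), (Ned, 5, 6), (Ned, 6, 1), (Ned, 6, 3), (Ned, 6, 5), (Ned, 6, 6), (Uma, 2, 2), (Uma, 2, 3), (Uma, 2, 4), (Uma, 2, 5), (Uma, 2, 7), (Uma, 3, 2), (Uma, 3, 3), (Uma, 3, 4), (Uma, 3, 5), (Uma, 3, 7), (Uma, 4, 2), (Uma, 4, 3), (Uma, 4, 4), (Uma, 4, 5), (Uma, 4, 7), (Uma, 5, 2), (Uma, 5, 3), (Uma, 5, 4), (Uma, 5, 5), (Uma, 5, 7), (Uma, 7, 2), (Uma, 7, 3), (Uma, 7, 4), (Uma, 7, 5), (Uma, 7, 7)}
σ[credits != credits2]: keep tuples satisfying credits != credits2 → {(Ned, 1, 3), (Ned, 1, 5), (Ned, 1, 6), (Ned, 3, 1), (Ned, 3, 5), (Ned, 3, 6), (Ned, 5, 1), (Ned, 5, 3), (Ned, 5, 6), (Ned, 6, 1), (Ned, 6, 3), (Ned, 6, 5), (Uma, 2, 3), (Uma, 2, 4), (Uma, 2, 5), (Uma, 2, 7), (Uma, 3, 2), (Uma, 3, 4), (Uma, 3, 5), (Uma, 3, 7), (Uma, 4, 2), (Uma, 4, 3), (Uma, 4, 5), (Uma, 4, 7), (Uma, 5, 2), (Uma, 5, 3), (Uma, 5, 4), (Uma, 5, 7), (Uma, 7, 2), (Uma, 7, 3), (Uma, 7, 4), (Uma, 7, 5)}
Projecting to credits2, sname (23 duplicate(s) eliminated): {(1, Ned), (2, Uma), (3, Ned), (3, Uma), (4, Uma), (5, Ned), (5, Uma), (6, Ned), (7, Uma)}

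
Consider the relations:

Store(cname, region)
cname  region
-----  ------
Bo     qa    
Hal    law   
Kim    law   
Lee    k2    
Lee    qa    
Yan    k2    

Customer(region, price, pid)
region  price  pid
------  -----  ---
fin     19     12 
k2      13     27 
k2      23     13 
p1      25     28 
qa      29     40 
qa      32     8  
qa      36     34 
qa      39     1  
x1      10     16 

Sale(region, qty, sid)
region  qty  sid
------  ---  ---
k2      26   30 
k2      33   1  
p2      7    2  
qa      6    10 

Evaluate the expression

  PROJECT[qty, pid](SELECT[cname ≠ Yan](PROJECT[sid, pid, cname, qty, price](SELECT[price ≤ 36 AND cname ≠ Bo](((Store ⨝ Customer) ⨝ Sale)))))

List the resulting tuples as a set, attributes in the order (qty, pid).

{(26, 13), (26, 27), (33, 13), (33, 27), (6, 34), (6, 40), (6, 8)}

Joining Store and Customer on region yields {(Bo, qa, 29, 40), (Bo, qa, 32, 8), (Bo, qa, 36, 34), (Bo, qa, 39, 1), (Lee, k2, 13, 27), (Lee, k2, 23, 13), (Lee, qa, 29, 40), (Lee, qa, 32, 8), (Lee, qa, 36, 34), (Lee, qa, 39, 1), (Yan, k2, 13, 27), (Yan, k2, 23, 13)}.
Joining (Store ⨝ Customer) and Sale on region yields {(Bo, qa, 29, 40, 6, 10), (Bo, qa, 32, 8, 6, 10), (Bo, qa, 36, 34, 6, 10), (Bo, qa, 39, 1, 6, 10), (Lee, k2, 13, 27, 26, 30), (Lee, k2, 13, 27, 33, 1), (Lee, k2, 23, 13, 26, 30), (Lee, k2, 23, 13, 33, 1), (Lee, qa, 29, 40, 6, 10), (Lee, qa, 32, 8, 6, 10), (Lee, qa, 36, 34, 6, 10), (Lee, qa, 39, 1, 6, 10), (Yan, k2, 13, 27, 26, 30), (Yan, k2, 13, 27, 33, 1), (Yan, k2, 23, 13, 26, 30), (Yan, k2, 23, 13, 33, 1)}.
Filtering on price ≤ 36 AND cname ≠ Bo leaves {(Lee, k2, 13, 27, 26, 30), (Lee, k2, 13, 27, 33, 1), (Lee, k2, 23, 13, 26, 30), (Lee, k2, 23, 13, 33, 1), (Lee, qa, 29, 40, 6, 10), (Lee, qa, 32, 8, 6, 10), (Lee, qa, 36, 34, 6, 10), (Yan, k2, 13, 27, 26, 30), (Yan, k2, 13, 27, 33, 1), (Yan, k2, 23, 13, 26, 30), (Yan, k2, 23, 13, 33, 1)}.
Keep only column(s) sid, pid, cname, qty, price: {(1, 13, Lee, 33, 23), (1, 13, Yan, 33, 23), (1, 27, Lee, 33, 13), (1, 27, Yan, 33, 13), (10, 34, Lee, 6, 36), (10, 40, Lee, 6, 29), (10, 8, Lee, 6, 32), (30, 13, Lee, 26, 23), (30, 13, Yan, 26, 23), (30, 27, Lee, 26, 13), (30, 27, Yan, 26, 13)}
Filtering on cname ≠ Yan leaves {(1, 13, Lee, 33, 23), (1, 27, Lee, 33, 13), (10, 34, Lee, 6, 36), (10, 40, Lee, 6, 29), (10, 8, Lee, 6, 32), (30, 13, Lee, 26, 23), (30, 27, Lee, 26, 13)}.
Keep only column(s) qty, pid: {(26, 13), (26, 27), (33, 13), (33, 27), (6, 34), (6, 40), (6, 8)}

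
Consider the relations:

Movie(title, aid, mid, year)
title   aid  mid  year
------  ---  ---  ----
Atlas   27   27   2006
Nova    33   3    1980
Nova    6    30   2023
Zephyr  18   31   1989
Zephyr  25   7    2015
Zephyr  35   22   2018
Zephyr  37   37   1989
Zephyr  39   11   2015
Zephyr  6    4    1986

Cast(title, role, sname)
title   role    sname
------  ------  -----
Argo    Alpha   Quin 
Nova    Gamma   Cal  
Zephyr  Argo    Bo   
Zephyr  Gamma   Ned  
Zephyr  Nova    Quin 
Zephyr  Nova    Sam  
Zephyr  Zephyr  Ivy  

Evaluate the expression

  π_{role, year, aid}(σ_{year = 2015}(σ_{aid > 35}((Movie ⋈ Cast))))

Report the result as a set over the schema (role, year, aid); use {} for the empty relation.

{(Argo, 2015, 39), (Gamma, 2015, 39), (Nova, 2015, 39), (Zephyr, 2015, 39)}

Movie ⋈ Cast (natural join on title): {(Nova, 33, 3, 1980, Gamma, Cal), (Nova, 6, 30, 2023, Gamma, Cal), (Zephyr, 18, 31, 1989, Argo, Bo), (Zephyr, 18, 31, 1989, Gamma, Ned), (Zephyr, 18, 31, 1989, Nova, Quin), (Zephyr, 18, 31, 1989, Nova, Sam), (Zephyr, 18, 31, 1989, Zephyr, Ivy), (Zephyr, 25, 7, 2015, Argo, Bo), (Zephyr, 25, 7, 2015, Gamma, Ned), (Zephyr, 25, 7, 2015, Nova, Quin), (Zephyr, 25, 7, 2015, Nova, Sam), (Zephyr, 25, 7, 2015, Zephyr, Ivy), (Zephyr, 35, 22, 2018, Argo, Bo), (Zephyr, 35, 22, 2018, Gamma, Ned), (Zephyr, 35, 22, 2018, Nova, Quin), (Zephyr, 35, 22, 2018, Nova, Sam), (Zephyr, 35, 22, 2018, Zephyr, Ivy), (Zephyr, 37, 37, 1989, Argo, Bo), (Zephyr, 37, 37, 1989, Gamma, Ned), (Zephyr, 37, 37, 1989, Nova, Quin), (Zephyr, 37, 37, 1989, Nova, Sam), (Zephyr, 37, 37, 1989, Zephyr, Ivy), (Zephyr, 39, 11, 2015, Argo, Bo), (Zephyr, 39, 11, 2015, Gamma, Ned), (Zephyr, 39, 11, 2015, Nova, Quin), (Zephyr, 39, 11, 2015, Nova, Sam), (Zephyr, 39, 11, 2015, Zephyr, Ivy), (Zephyr, 6, 4, 1986, Argo, Bo), (Zephyr, 6, 4, 1986, Gamma, Ned), (Zephyr, 6, 4, 1986, Nova, Quin), (Zephyr, 6, 4, 1986, Nova, Sam), (Zephyr, 6, 4, 1986, Zephyr, Ivy)}
Apply σ_{aid > 35}; surviving tuples: {(Zephyr, 37, 37, 1989, Argo, Bo), (Zephyr, 37, 37, 1989, Gamma, Ned), (Zephyr, 37, 37, 1989, Nova, Quin), (Zephyr, 37, 37, 1989, Nova, Sam), (Zephyr, 37, 37, 1989, Zephyr, Ivy), (Zephyr, 39, 11, 2015, Argo, Bo), (Zephyr, 39, 11, 2015, Gamma, Ned), (Zephyr, 39, 11, 2015, Nova, Quin), (Zephyr, 39, 11, 2015, Nova, Sam), (Zephyr, 39, 11, 2015, Zephyr, Ivy)}
Apply σ_{year = 2015}; surviving tuples: {(Zephyr, 39, 11, 2015, Argo, Bo), (Zephyr, 39, 11, 2015, Gamma, Ned), (Zephyr, 39, 11, 2015, Nova, Quin), (Zephyr, 39, 11, 2015, Nova, Sam), (Zephyr, 39, 11, 2015, Zephyr, Ivy)}
Projecting to role, year, aid (1 duplicate(s) eliminated): {(Argo, 2015, 39), (Gamma, 2015, 39), (Nova, 2015, 39), (Zephyr, 2015, 39)}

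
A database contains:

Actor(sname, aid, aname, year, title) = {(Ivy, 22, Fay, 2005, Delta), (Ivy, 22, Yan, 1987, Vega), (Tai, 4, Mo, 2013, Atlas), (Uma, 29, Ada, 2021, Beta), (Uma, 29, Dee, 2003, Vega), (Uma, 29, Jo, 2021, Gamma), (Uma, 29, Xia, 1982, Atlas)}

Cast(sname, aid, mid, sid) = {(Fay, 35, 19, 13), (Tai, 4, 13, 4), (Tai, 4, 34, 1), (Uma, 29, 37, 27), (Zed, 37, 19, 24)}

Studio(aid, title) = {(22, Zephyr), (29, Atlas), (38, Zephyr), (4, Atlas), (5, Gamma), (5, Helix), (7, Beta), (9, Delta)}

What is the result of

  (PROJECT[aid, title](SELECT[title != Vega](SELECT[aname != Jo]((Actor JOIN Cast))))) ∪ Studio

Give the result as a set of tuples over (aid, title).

Joining Actor and Cast on sname, aid yields {(Tai, 4, Mo, 2013, Atlas, 13, 4), (Tai, 4, Mo, 2013, Atlas, 34, 1), (Uma, 29, Ada, 2021, Beta, 37, 27), (Uma, 29, Dee, 2003, Vega, 37, 27), (Uma, 29, Jo, 2021, Gamma, 37, 27), (Uma, 29, Xia, 1982, Atlas, 37, 27)}.
Apply σ_{aname != Jo}; surviving tuples: {(Tai, 4, Mo, 2013, Atlas, 13, 4), (Tai, 4, Mo, 2013, Atlas, 34, 1), (Uma, 29, Ada, 2021, Beta, 37, 27), (Uma, 29, Dee, 2003, Vega, 37, 27), (Uma, 29, Xia, 1982, Atlas, 37, 27)}
Apply σ_{title != Vega}; surviving tuples: {(Tai, 4, Mo, 2013, Atlas, 13, 4), (Tai, 4, Mo, 2013, Atlas, 34, 1), (Uma, 29, Ada, 2021, Beta, 37, 27), (Uma, 29, Xia, 1982, Atlas, 37, 27)}
Projecting to aid, title (1 duplicate(s) eliminated): {(29, Atlas), (29, Beta), (4, Atlas)}
Taking the union: {(22, Zephyr), (29, Atlas), (29, Beta), (38, Zephyr), (4, Atlas), (5, Gamma), (5, Helix), (7, Beta), (9, Delta)}

{(22, Zephyr), (29, Atlas), (29, Beta), (38, Zephyr), (4, Atlas), (5, Gamma), (5, Helix), (7, Beta), (9, Delta)}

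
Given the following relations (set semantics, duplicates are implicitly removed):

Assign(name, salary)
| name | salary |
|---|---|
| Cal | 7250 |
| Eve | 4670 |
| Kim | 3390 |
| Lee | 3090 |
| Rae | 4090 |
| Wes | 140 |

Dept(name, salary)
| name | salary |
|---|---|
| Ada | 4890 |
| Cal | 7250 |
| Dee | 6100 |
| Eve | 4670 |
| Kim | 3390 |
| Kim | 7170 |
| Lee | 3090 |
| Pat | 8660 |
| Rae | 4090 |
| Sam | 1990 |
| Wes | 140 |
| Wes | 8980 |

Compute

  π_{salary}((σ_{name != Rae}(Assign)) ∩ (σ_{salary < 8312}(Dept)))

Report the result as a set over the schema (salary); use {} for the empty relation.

Filtering on name != Rae leaves {(Cal, 7250), (Eve, 4670), (Kim, 3390), (Lee, 3090), (Wes, 140)}.
Filtering on salary < 8312 leaves {(Ada, 4890), (Cal, 7250), (Dee, 6100), (Eve, 4670), (Kim, 3390), (Kim, 7170), (Lee, 3090), (Rae, 4090), (Sam, 1990), (Wes, 140)}.
Set intersection of the two operands is {(Cal, 7250), (Eve, 4670), (Kim, 3390), (Lee, 3090), (Wes, 140)}.
Projecting to salary: {140, 3090, 3390, 4670, 7250}

{140, 3090, 3390, 4670, 7250}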